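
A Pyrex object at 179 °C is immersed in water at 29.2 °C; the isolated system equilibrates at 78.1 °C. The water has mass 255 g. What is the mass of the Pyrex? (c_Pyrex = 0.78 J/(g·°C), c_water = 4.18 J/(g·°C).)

m ≈ 662 g

Heat lost by the Pyrex = heat gained by the water:
m×0.78×(179 − 78.1) = 255×4.18×(78.1 − 29.2)
78.7 m = 52123  ⇒  m ≈ 662.3 g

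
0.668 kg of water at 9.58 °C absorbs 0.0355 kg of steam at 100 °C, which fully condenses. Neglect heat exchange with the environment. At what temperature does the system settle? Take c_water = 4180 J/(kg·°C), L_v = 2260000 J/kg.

T_f ≈ 41.4 °C

Conservation of energy gives ΣQ = 0:
latent heat released on condensation: 0.0355·2260000 = 80230; condensate cools 100→T: 0.0355·4180·(T − 100) = 148.39(T − 100); water warms: 0.668·4180·(T − 9.58) = 2792.2(T − 9.58)
2940.6 T = 80230 + 14839 + 26750 = 121819
T ≈ 41.43 °C — below 100 °C, confirming all the steam condensed.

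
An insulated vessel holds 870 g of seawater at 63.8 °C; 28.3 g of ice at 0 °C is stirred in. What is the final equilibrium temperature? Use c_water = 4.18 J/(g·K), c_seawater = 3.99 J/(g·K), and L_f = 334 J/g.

Sum of m c ΔT and latent-heat terms is zero:
latent heat to melt: 28.3·334 = 9452.2; meltwater 0→T: 28.3·4.18·T = 118.29 T; seawater cools: 870·3.99·(T − 63.8) = 3471.3(T − 63.8)
3589.6 T = 221469 − 9452.2 = 212017
T ≈ 59.06 °C. Since T > 0 °C, the all-ice-melts assumption holds.

T_f ≈ 59.1 °C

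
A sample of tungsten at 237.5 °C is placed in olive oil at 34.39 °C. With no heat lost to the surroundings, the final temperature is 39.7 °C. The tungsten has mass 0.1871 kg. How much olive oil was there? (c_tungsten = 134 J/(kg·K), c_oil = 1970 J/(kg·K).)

Energy conservation, ΣQ = 0:
0.1871×134×(39.7 − 237.5) + m×1970×(39.7 − 34.39) = 0
10461 m = 4959.1
m = 4959.1/10461 ≈ 0.4741 kg

m ≈ 0.474 kg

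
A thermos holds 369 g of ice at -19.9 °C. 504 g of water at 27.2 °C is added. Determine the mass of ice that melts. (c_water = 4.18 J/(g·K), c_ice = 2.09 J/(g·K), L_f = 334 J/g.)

m_melted ≈ 126 g

Cooling the water to 0 °C releases 504×4.18×27.2 = 57303 J.
Of that, 369×2.09×19.9 = 15347 J goes to bring the ice to 0 °C, leaving 41956 J.
Fully melting the ice requires m_ice L_f = 369×334 = 123246 J.
That's not enough to melt it all — equilibrium is at 0 °C with ice remaining.
Mass melted = 41956/334 ≈ 125.6 g.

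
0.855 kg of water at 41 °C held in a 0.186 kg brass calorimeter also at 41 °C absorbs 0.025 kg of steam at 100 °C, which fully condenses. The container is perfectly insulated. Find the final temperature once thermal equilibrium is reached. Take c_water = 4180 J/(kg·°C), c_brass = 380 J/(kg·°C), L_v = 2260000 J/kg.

Taking heat into each body as positive, Σ m c ΔT = 0:
steam→water at 100 °C releases m L_v = 0.025×2260000 = 56500; condensed water 100 °C→T: 104.5(T − 100); water warms: 0.855×4180×(T − 41) = 3573.9(T − 41); cup: 70.68(T − 41)
3749.1 T = 56500 + 10450 + 149428 = 216378
T ≈ 57.71 °C, under the boiling point, so the assumption holds.

T_f ≈ 57.7 °C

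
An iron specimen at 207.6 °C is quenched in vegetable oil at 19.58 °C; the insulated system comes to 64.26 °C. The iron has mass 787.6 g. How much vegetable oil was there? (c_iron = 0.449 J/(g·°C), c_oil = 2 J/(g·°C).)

m ≈ 567 g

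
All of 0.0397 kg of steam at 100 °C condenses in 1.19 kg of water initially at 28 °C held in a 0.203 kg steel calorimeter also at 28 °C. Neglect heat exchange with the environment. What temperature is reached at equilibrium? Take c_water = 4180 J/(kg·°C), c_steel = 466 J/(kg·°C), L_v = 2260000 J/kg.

T_f ≈ 47.4 °C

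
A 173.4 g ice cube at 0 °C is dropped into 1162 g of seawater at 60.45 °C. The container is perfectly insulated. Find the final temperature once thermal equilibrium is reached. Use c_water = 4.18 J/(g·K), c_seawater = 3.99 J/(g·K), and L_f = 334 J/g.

Setting the total heat transfer to zero:
melt ice: 173.4×334 = 57916
  warm the meltwater: 724.81 T
  seawater cools: 1162×3.99×(T − 60.45) = 4636.4(T − 60.45)
5361.2 T = 280269 − 57916 = 222354
T ≈ 41.47 °C (positive, so assuming full melt was valid).

T_f ≈ 41.5 °C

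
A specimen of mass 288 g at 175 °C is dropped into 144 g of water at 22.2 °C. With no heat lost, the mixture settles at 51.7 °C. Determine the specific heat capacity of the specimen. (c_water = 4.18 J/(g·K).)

c ≈ 0.5 J/(g·K)

Let T be the final temperature. ΣQ_i = 0:
288·c·(51.7 − 175) + 144·4.18·(51.7 − 22.2) = 0
-35510 c = -17757
c = -17757/-35510 ≈ 0.5 J/(g·K)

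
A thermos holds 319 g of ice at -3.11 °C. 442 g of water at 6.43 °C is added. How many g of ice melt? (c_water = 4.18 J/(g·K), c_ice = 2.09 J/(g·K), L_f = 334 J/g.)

m_melted ≈ 29.4 g

Heat available from the water dropping to 0 °C: 442×4.18×6.43 = 11880 J.
Warming the ice to 0 °C takes 319×2.09×3.11 = 2073.5 J, leaving 9806.3 J for melting.
Melting all 319 g of ice would need 319×334 = 106546 J.
9806.3 J < 106546 J, so only part of the ice melts and the system sits at 0 °C.
m_melted×334 = 9806.3  ⇒  m_melted ≈ 29.36 g.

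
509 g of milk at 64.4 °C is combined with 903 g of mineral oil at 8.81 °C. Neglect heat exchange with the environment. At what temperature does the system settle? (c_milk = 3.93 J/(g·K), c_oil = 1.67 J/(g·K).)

T_f ≈ 40.5 °C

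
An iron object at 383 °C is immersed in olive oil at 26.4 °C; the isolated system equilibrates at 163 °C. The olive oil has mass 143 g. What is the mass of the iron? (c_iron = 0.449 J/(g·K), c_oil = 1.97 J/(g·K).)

Taking heat into each body as positive, Σ m c ΔT = 0:
m·0.449·(163 − 383) + 143·1.97·(163 − 26.4) = 0
-98.78 m = -38482
m = -38482/-98.78 ≈ 389.6 g

m ≈ 390 g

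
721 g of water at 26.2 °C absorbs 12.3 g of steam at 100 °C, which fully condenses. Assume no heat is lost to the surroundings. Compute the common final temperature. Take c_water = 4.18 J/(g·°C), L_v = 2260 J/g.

T_f ≈ 36.5 °C

Setting the total heat transfer to zero:
steam→water at 100 °C releases m L_v = 12.3·2260 = 27798; condensed water 100 °C→T: 51.41(T − 100); original water: 3013.8(T − 26.2)
3065.2 T = 27798 + 5141.4 + 78961 = 111900
T ≈ 36.51 °C, under the boiling point, so the assumption holds.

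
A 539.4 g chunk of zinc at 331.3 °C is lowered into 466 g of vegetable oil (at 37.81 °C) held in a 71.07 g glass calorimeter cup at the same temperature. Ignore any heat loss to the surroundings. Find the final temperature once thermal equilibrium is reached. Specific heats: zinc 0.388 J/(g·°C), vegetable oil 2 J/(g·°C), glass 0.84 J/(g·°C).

T_f ≈ 89.0 °C

Setting the total heat transfer to zero:
539.4*0.388*(T − 331.3) + 466*2*(T − 37.81) + 71.07*0.84*(T − 37.81) = 0
1201 T = 106833
T = 106833/1201 ≈ 88.95 °C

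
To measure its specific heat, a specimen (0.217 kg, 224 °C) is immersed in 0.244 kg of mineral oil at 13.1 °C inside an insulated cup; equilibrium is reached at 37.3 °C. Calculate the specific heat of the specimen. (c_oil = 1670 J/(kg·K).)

Heat gained plus heat lost sum to zero:
0.217·c·(37.3 − 224) + 0.244·1670·(37.3 − 13.1) = 0
-40.51 c = -9861
c = -9861/-40.51 ≈ 243.4 J/(kg·K)

c ≈ 243 J/(kg·K)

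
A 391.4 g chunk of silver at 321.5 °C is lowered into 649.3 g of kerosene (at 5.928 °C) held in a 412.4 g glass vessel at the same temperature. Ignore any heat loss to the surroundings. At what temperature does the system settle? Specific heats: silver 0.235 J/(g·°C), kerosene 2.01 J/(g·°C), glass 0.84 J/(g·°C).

T_f ≈ 22.6 °C

Heat gained plus heat lost sum to zero:
391.4×0.235×(T − 321.5) + 649.3×2.01×(T − 5.928) + 412.4×0.84×(T − 5.928) = 0
91.98(T − 321.5) + 1305.1(T − 5.928) + 346.42(T − 5.928) = 0
(91.98 + 1305.1 + 346.42) T = 91.98×321.5 + 1305.1×5.928 + 346.42×5.928
T = 39361 / 1743.5 = 22.6 °C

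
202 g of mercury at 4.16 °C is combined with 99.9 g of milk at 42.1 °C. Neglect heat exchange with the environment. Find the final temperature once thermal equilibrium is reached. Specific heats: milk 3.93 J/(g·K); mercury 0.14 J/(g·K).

T_f ≈ 39.6 °C

Conservation of energy gives ΣQ = 0:
99.9×3.93×(T − 42.1) + 202×0.14×(T − 4.16) = 0
392.61(T − 42.1) + 28.28(T − 4.16) = 0
420.89 T = 16646
T = 16646 / 420.89 = 39.6 °C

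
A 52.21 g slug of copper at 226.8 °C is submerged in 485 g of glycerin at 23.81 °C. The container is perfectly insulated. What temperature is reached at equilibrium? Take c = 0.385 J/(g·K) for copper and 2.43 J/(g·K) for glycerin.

Set heat shed by the hot body equal to heat absorbed by the cold body:
52.21*0.385*(226.8 − T) = 485*2.43*(T − 23.81)
20.1(226.8 − T) = 1178.6(T − 23.81)
1198.7 T = 32620  ⇒  T ≈ 27.21 °C

T_f ≈ 27.2 °C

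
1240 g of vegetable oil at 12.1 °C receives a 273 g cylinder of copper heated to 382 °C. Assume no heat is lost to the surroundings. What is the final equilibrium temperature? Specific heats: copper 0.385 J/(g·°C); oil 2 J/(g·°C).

Net heat exchanged in the isolated system is zero:
273*0.385*(T − 382) + 1240*2*(T − 12.1) = 0
105.11(T − 382) + 2480(T − 12.1) = 0
2585.1 T = 70158
T ≈ 27.14 °C

T_f ≈ 27.1 °C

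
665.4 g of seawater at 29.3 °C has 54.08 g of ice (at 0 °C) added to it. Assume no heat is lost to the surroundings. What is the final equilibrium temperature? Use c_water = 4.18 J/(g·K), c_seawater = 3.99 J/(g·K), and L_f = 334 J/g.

Heat gained plus heat lost sum to zero:
fusion: m_ice L_f = 54.08×334 = 18063
  meltwater 0→T: 54.08×4.18×T = 226.05 T
  seawater cools: 665.4×3.99×(T − 29.3) = 2654.9(T − 29.3)
2881 T = 77790 − 18063 = 59727
T ≈ 20.73 °C — above 0 °C, consistent with complete melting.

T_f ≈ 20.7 °C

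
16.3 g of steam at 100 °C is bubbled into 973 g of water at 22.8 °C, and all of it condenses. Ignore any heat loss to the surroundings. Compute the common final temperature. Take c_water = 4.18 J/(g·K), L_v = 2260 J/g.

Taking heat into each body as positive, Σ m c ΔT = 0:
latent heat released on condensation: 16.3×2260 = 36838
  condensate cools 100→T: 16.3×4.18×(T − 100) = 68.13(T − 100)
  water warms: 973×4.18×(T − 22.8) = 4067.1(T − 22.8)
4135.3 T = 36838 + 6813.4 + 92731 = 136382
T ≈ 32.98 °C, under the boiling point, so the assumption holds.

T_f ≈ 33.0 °C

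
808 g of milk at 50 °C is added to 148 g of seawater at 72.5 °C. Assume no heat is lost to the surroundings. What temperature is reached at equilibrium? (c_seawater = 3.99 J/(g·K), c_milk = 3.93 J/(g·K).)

T_f ≈ 53.5 °C

Taking heat into each body as positive, Σ m c ΔT = 0:
148×3.99×(T − 72.5) + 808×3.93×(T − 50) = 0
590.52(T − 72.5) + 3175.4(T − 50) = 0
(590.52 + 3175.4) T = 590.52×72.5 + 3175.4×50
T = 201585/3766 ≈ 53.53 °C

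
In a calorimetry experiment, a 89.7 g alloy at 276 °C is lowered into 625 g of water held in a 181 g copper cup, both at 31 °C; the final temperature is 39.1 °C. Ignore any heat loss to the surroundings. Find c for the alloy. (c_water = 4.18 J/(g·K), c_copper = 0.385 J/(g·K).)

c ≈ 1.02 J/(g·K)

Setting the total heat transfer to zero:
89.7·c·(39.1 − 276) + 625·4.18·(39.1 − 31) + 181·0.385·(39.1 − 31) = 0
-21250 c = -21726
c = -21726/-21250 ≈ 1.022 J/(g·K)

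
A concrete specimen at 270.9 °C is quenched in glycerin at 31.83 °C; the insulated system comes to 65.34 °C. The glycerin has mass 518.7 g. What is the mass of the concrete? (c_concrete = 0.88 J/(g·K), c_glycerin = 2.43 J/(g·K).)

Let T be the final temperature. ΣQ_i = 0:
m×0.88×(65.34 − 270.9) + 518.7×2.43×(65.34 − 31.83) = 0
-180.89 m = -42237
m = -42237/-180.89 ≈ 233.5 g

m ≈ 233 g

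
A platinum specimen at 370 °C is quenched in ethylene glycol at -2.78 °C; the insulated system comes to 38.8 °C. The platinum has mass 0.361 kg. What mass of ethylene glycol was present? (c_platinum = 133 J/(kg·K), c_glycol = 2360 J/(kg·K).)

m ≈ 0.162 kg

Heat gained plus heat lost sum to zero:
0.361×133×(38.8 − 370) + m×2360×(38.8 − (-2.78)) = 0
98129 m = 15902
m = 15902/98129 ≈ 0.1621 kg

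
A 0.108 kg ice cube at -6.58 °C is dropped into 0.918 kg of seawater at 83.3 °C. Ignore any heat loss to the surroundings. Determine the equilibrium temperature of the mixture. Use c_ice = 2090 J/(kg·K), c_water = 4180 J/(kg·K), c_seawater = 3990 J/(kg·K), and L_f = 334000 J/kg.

T_f ≈ 65.0 °C

Let T be the final temperature. ΣQ_i = 0:
warm ice to 0 °C: 0.108·2090·(0 − (-6.58)) = 1485.2; latent heat to melt: 0.108·334000 = 36072; warm the meltwater: 451.44 T; seawater cools: 0.918·3990·(T − 83.3) = 3662.8(T − 83.3)
4114.3 T = 305113 − 37557 = 267556
T ≈ 65.03 °C. Since T > 0 °C, the all-ice-melts assumption holds.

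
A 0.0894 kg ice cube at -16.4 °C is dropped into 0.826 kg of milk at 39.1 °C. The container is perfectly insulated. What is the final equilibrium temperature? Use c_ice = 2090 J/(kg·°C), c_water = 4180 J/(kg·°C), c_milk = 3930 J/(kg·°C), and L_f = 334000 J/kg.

T_f ≈ 26.0 °C

Heat gained plus heat lost sum to zero:
warm ice to 0 °C: 0.0894×2090×(0 − (-16.4)) = 3064.3
  latent heat to melt: 0.0894×334000 = 29860
  warm the meltwater: 373.69 T
  milk: 3246.2(T − 39.1)
3619.9 T = 126926 − 32924 = 94002
T ≈ 25.97 °C (positive, so assuming full melt was valid).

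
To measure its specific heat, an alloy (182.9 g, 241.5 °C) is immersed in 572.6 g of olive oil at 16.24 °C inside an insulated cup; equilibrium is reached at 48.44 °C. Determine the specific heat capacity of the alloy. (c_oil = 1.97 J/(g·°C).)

c ≈ 1.03 J/(g·°C)

m_s c (T_s − T_f) = m_oil c_oil (T_f − T_0):
182.9·c·(241.5 − 48.44) = 572.6·1.97·(48.44 − 16.24)
35311 c = 36322  ⇒  c ≈ 1.029 J/(g·°C)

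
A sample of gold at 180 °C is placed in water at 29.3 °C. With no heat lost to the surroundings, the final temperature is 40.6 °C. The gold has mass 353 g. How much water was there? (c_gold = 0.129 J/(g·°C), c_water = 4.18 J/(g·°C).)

m ≈ 134 g

Heat lost by the gold = heat gained by the water:
353×0.129×(180 − 40.6) = m×4.18×(40.6 − 29.3)
47.23 m = 6347.9  ⇒  m ≈ 134.4 g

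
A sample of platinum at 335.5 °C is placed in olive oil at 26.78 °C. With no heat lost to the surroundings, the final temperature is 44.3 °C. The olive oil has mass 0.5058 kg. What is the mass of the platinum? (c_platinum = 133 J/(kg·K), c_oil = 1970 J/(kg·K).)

Heat lost by the platinum = heat gained by the oil:
m×133×(335.5 − 44.3) = 0.5058×1970×(44.3 − 26.78)
38730 m = 17457  ⇒  m ≈ 0.4508 kg

m ≈ 0.451 kg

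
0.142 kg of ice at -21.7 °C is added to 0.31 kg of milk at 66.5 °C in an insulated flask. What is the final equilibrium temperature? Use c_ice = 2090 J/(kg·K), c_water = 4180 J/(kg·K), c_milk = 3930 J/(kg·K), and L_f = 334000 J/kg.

Heat gained plus heat lost sum to zero:
warm ice to 0 °C: 0.142×2090×(0 − (-21.7)) = 6440.1
  latent heat to melt: 0.142×334000 = 47428
  meltwater 0→T: 0.142×4180×T = 593.56 T
  milk: 1218.3(T − 66.5)
1811.9 T = 81017 − 53868 = 27149
T ≈ 14.98 °C (positive, so assuming full melt was valid).

T_f ≈ 15.0 °C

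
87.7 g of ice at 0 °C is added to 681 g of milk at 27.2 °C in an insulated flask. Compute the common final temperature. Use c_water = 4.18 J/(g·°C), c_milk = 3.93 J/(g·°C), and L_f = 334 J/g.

T_f ≈ 14.3 °C

Heat gained plus heat lost sum to zero:
melt ice: 87.7×334 = 29292; warm the meltwater: 366.59 T; milk cools: 681×3.93×(T − 27.2) = 2676.3(T − 27.2)
3042.9 T = 72796 − 29292 = 43504
T ≈ 14.30 °C (positive, so assuming full melt was valid).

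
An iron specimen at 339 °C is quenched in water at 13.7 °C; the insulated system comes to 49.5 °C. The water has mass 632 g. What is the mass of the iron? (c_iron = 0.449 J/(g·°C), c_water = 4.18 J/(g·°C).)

m ≈ 728 g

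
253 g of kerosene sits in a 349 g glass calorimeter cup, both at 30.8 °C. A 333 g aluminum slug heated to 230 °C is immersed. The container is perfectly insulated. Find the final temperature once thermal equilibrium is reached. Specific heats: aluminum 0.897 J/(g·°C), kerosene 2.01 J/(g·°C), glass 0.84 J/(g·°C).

T_f ≈ 84.9 °C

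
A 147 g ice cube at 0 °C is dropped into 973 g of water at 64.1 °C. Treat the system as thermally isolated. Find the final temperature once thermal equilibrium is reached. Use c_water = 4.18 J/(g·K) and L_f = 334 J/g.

T_f ≈ 45.2 °C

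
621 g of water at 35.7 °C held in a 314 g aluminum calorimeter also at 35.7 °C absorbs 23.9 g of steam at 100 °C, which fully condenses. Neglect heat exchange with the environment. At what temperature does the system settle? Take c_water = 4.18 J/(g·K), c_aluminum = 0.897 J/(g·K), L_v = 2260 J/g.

T_f ≈ 56.0 °C

Energy conservation, ΣQ = 0:
steam→water at 100 °C releases m L_v = 23.9·2260 = 54014
  condensed water 100 °C→T: 99.9(T − 100)
  water warms: 621·4.18·(T − 35.7) = 2595.8(T − 35.7)
  aluminum cup: 314·0.897·(T − 35.7) = 281.66(T − 35.7)
2977.3 T = 54014 + 9990.2 + 102725 = 166729
T ≈ 56.00 °C, under the boiling point, so the assumption holds.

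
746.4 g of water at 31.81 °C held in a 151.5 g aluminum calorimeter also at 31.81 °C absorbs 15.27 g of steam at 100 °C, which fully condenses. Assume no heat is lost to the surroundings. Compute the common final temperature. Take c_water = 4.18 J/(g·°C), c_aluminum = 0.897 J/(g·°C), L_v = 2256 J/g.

T_f ≈ 43.5 °C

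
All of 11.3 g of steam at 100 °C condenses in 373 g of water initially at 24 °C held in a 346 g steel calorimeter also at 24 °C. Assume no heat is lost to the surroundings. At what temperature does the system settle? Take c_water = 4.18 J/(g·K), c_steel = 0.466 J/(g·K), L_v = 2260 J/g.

T_f ≈ 40.5 °C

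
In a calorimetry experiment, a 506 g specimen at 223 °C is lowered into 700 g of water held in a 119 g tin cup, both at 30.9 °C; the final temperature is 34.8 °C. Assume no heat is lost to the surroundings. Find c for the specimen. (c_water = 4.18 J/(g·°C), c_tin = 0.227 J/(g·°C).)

c ≈ 0.121 J/(g·°C)

Let T be the final temperature. ΣQ_i = 0:
506·c·(34.8 − 223) + 700·4.18·(34.8 − 30.9) + 119·0.227·(34.8 − 30.9) = 0
-95229 c = -11517
c = -11517/-95229 ≈ 0.1209 J/(g·°C)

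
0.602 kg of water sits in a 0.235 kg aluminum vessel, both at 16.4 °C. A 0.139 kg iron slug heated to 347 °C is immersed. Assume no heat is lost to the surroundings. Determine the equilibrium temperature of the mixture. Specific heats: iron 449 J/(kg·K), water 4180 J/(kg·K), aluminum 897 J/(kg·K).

T_f ≈ 23.8 °C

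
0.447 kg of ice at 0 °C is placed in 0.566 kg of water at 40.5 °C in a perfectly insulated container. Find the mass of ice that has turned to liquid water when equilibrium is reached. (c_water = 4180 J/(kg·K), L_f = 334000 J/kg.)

m_melted ≈ 0.287 kg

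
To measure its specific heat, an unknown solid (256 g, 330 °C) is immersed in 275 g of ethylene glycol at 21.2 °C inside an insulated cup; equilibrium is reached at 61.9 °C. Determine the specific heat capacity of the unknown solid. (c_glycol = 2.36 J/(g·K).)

c ≈ 0.385 J/(g·K)

Heat lost by the unknown solid = heat gained by the glycol:
256×c×(330 − 61.9) = 275×2.36×(61.9 − 21.2)
68634 c = 26414  ⇒  c ≈ 0.3849 J/(g·K)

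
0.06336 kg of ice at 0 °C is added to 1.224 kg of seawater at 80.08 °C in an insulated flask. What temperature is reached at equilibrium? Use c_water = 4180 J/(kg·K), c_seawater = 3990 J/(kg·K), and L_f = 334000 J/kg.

T_f ≈ 71.9 °C

Energy conservation, ΣQ = 0:
latent heat to melt: 0.06336×334000 = 21162; meltwater 0→T: 0.06336×4180×T = 264.84 T; seawater cools: 1.224×3990×(T − 80.08) = 4883.8(T − 80.08)
5148.6 T = 391092 − 21162 = 369929
T ≈ 71.85 °C — above 0 °C, consistent with complete melting.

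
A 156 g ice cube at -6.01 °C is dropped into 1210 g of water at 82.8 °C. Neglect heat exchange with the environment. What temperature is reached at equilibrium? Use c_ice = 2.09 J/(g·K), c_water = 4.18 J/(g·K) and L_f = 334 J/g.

Energy conservation, ΣQ = 0:
warm ice to 0 °C: 156·2.09·(0 − (-6.01)) = 1959.5; latent heat to melt: 156·334 = 52104; meltwater 0→T: 156·4.18·T = 652.08 T; water cools: 1210·4.18·(T − 82.8) = 5057.8(T − 82.8)
5709.9 T = 418786 − 54064 = 364722
T ≈ 63.88 °C. Since T > 0 °C, the all-ice-melts assumption holds.

T_f ≈ 63.9 °C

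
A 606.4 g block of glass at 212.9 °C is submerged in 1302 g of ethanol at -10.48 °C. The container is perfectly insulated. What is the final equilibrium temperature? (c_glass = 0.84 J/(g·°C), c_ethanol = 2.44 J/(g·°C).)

T_f ≈ 20.4 °C

Heat gained plus heat lost sum to zero:
606.4·0.84·(T − 212.9) + 1302·2.44·(T − (-10.48)) = 0
(509.38 + 3176.9) T = 509.38·212.9 + 3176.9·(-10.48)
T ≈ 20.39 °C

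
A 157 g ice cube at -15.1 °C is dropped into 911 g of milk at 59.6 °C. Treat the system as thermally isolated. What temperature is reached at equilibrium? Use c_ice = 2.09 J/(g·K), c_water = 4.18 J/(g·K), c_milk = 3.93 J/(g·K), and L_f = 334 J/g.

Let T be the final temperature. ΣQ_i = 0:
ice -15.1→0 °C: 157·2.09·15.1 = 4954.8
  fusion: m_ice L_f = 157·334 = 52438
  meltwater 0→T: 157·4.18·T = 656.26 T
  milk cools: 911·3.93·(T − 59.6) = 3580.2(T − 59.6)
4236.5 T = 213382 − 57393 = 155989
T ≈ 36.82 °C. Since T > 0 °C, the all-ice-melts assumption holds.

T_f ≈ 36.8 °C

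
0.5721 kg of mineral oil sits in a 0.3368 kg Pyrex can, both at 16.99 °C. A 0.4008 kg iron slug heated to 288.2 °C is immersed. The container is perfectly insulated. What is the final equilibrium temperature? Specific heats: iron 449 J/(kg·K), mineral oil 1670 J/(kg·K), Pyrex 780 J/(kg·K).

T_f ≈ 51.9 °C

Heat gained plus heat lost sum to zero:
0.4008·449·(T − 288.2) + 0.5721·1670·(T − 16.99) + 0.3368·780·(T − 16.99) = 0
179.96(T − 288.2) + 955.41(T − 16.99) + 262.7(T − 16.99) = 0
1398.1 T = 72560
T = 72560 / 1398.1 = 51.9 °C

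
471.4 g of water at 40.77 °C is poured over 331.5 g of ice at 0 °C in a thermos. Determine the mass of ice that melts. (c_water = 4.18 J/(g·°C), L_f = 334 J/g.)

Heat available from the water dropping to 0 °C: 471.4×4.18×40.77 = 80335 J.
Fully melting the ice requires m_ice L_f = 331.5×334 = 110721 J.
80335 J < 110721 J, so only part of the ice melts and the system sits at 0 °C.
m_melt = 80335 / L_f = 240.5 g.

m_melted ≈ 241 g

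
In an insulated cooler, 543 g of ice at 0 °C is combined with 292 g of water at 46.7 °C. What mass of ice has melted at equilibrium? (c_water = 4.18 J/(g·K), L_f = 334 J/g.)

m_melted ≈ 171 g

Cooling the water to 0 °C releases 292×4.18×46.7 = 57000 J.
Melting all 543 g of ice would need 543×334 = 181362 J.
Since 57000 < 181362 J, not all the ice melts; equilibrium is at 0 °C.
Mass melted = 57000/334 ≈ 170.7 g.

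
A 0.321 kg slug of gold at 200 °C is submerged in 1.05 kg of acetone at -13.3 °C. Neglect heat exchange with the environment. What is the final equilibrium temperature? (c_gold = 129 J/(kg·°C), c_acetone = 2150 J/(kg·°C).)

|Q_gold| = |Q_acetone|:
0.321·129·(200 − T) = 1.05·2150·(T − (-13.3))
41.41(200 − T) = 2257.5(T − (-13.3))
2298.9 T = -21743  ⇒  T ≈ -9.46 °C

T_f ≈ -9.5 °C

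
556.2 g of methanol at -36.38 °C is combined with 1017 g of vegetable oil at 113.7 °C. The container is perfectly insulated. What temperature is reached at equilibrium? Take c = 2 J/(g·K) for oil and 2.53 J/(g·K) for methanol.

Setting the total heat transfer to zero:
1017*2*(T − 113.7) + 556.2*2.53*(T − (-36.38)) = 0
(2034 + 1407.2) T = 2034*113.7 + 1407.2*(-36.38)
T = 180072 / 3441.2 = 52.3 °C

T_f ≈ 52.3 °C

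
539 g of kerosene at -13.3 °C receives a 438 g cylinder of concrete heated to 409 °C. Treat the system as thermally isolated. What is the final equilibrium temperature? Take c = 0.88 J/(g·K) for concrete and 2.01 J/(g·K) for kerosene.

T_f ≈ 97.5 °C

Conservation of energy gives ΣQ = 0:
438×0.88×(T − 409) + 539×2.01×(T − (-13.3)) = 0
385.44(T − 409) + 1083.4(T − (-13.3)) = 0
1468.8 T = 143236
T = 143236/1468.8 ≈ 97.52 °C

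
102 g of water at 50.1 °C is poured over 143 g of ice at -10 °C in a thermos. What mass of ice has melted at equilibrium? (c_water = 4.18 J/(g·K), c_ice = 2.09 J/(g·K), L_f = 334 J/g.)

m_melted ≈ 55 g

Heat available from the water dropping to 0 °C: 102·4.18·50.1 = 21361 J.
Warming the ice to 0 °C takes 143·2.09·10 = 2988.7 J, leaving 18372 J for melting.
Fully melting the ice requires m_ice L_f = 143·334 = 47762 J.
18372 J < 47762 J, so only part of the ice melts and the system sits at 0 °C.
m_melted·334 = 18372  ⇒  m_melted ≈ 55.01 g.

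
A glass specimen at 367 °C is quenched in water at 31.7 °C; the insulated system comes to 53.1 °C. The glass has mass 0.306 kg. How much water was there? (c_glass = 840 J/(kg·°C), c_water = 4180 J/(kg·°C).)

Heat lost by the glass = heat gained by the water:
0.306·840·(367 − 53.1) = m·4180·(53.1 − 31.7)
89452 m = 80685  ⇒  m ≈ 0.902 kg

m ≈ 0.902 kg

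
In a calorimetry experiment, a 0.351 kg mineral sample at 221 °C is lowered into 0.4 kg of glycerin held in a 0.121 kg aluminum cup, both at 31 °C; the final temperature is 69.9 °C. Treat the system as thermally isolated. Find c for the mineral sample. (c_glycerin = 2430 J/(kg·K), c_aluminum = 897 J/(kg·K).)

Conservation of energy gives ΣQ = 0:
0.351·c·(69.9 − 221) + 0.4·2430·(69.9 − 31) + 0.121·897·(69.9 − 31) = 0
-53.04 c = -42033
c = -42033/-53.04 ≈ 792.5 J/(kg·K)

c ≈ 793 J/(kg·K)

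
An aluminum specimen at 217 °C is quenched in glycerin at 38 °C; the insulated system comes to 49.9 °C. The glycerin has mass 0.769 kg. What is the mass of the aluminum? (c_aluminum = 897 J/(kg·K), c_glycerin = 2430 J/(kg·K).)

m ≈ 0.148 kg

Taking heat into each body as positive, Σ m c ΔT = 0:
m·897·(49.9 − 217) + 0.769·2430·(49.9 − 38) = 0
-149889 m = -22237
m = -22237/-149889 ≈ 0.1484 kg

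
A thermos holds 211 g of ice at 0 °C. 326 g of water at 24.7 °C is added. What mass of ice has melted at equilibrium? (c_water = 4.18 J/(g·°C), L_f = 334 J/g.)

Water can give up m c ΔT = 326·4.18·24.7 = 33658 J before reaching 0 °C.
Melting all 211 g of ice would need 211·334 = 70474 J.
That's not enough to melt it all — equilibrium is at 0 °C with ice remaining.
m_melted·334 = 33658  ⇒  m_melted ≈ 100.8 g.

m_melted ≈ 101 g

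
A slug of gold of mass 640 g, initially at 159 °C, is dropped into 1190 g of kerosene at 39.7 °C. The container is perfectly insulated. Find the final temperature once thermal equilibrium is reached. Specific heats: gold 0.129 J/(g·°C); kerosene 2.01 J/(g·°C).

T_f ≈ 43.7 °C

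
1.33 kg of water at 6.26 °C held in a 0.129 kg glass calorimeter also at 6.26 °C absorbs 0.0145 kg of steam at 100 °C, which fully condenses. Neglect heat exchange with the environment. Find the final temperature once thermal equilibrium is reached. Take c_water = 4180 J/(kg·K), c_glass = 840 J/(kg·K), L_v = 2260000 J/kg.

T_f ≈ 13.0 °C

Net heat exchanged in the isolated system is zero:
condense steam: −0.0145×2260000 = −32770; condensed water 100 °C→T: 60.61(T − 100); original water: 5559.4(T − 6.26); glass cup: 0.129×840×(T − 6.26) = 108.36(T − 6.26)
5728.4 T = 32770 + 6061 + 35480 = 74311
T ≈ 12.97 °C (< 100 °C, so full condensation is consistent).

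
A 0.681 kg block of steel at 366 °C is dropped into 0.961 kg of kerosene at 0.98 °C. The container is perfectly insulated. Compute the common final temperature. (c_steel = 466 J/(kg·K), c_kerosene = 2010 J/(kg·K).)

T_f = Σ m_i c_i T_i / Σ m_i c_i:
T_f = (317.35·366 + 1931.6·0.98) / (317.35 + 1931.6)
    = 118042 / 2249 ≈ 52.49 °C

T_f ≈ 52.5 °C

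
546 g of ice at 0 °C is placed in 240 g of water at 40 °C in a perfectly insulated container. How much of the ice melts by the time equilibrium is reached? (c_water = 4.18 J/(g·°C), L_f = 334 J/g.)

m_melted ≈ 120 g

Cooling the water to 0 °C releases 240·4.18·40 = 40128 J.
Melting all 546 g of ice would need 546·334 = 182364 J.
40128 J < 182364 J, so only part of the ice melts and the system sits at 0 °C.
m_melt = 40128 / L_f = 120.1 g.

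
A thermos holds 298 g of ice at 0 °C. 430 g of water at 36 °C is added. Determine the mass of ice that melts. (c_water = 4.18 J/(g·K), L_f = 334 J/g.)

Water can give up m c ΔT = 430×4.18×36 = 64706 J before reaching 0 °C.
Melting all 298 g of ice would need 298×334 = 99532 J.
That's not enough to melt it all — equilibrium is at 0 °C with ice remaining.
m_melt = 64706 / L_f = 193.7 g.

m_melted ≈ 194 g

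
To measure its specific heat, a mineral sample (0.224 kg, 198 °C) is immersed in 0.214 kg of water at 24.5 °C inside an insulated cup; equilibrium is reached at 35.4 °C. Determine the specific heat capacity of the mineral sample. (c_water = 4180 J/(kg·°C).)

c ≈ 268 J/(kg·°C)

m_s c (T_s − T_f) = m_water c_water (T_f − T_0):
0.224·c·(198 − 35.4) = 0.214·4180·(35.4 − 24.5)
36.42 c = 9750.3  ⇒  c ≈ 267.7 J/(kg·°C)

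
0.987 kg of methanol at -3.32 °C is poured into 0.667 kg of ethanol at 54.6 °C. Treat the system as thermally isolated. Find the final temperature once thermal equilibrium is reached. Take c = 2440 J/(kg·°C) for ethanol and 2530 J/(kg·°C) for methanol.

T_f ≈ 19.5 °C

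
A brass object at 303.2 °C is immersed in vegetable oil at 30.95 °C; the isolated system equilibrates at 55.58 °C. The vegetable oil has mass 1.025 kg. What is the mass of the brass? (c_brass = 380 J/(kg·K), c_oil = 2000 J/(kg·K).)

Energy conservation, ΣQ = 0:
m·380·(55.58 − 303.2) + 1.025·2000·(55.58 − 30.95) = 0
-94096 m = -50492
m = -50492/-94096 ≈ 0.5366 kg

m ≈ 0.537 kg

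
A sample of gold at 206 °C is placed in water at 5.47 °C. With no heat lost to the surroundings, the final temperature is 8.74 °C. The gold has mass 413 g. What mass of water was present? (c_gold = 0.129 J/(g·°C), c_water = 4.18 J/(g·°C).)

Heat lost by the gold = heat gained by the water:
413·0.129·(206 − 8.74) = m·4.18·(8.74 − 5.47)
13.67 m = 10509  ⇒  m ≈ 768.9 g

m ≈ 769 g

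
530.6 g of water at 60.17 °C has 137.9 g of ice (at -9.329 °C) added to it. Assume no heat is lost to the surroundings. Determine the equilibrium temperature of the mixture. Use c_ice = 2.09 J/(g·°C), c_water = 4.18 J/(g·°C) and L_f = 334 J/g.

T_f ≈ 30.3 °C

Sum of m c ΔT and latent-heat terms is zero:
ice -9.329→0 °C: 137.9×2.09×9.329 = 2688.7; latent heat to melt: 137.9×334 = 46059; meltwater 0→T: 137.9×4.18×T = 576.42 T; water cools: 530.6×4.18×(T − 60.17) = 2217.9(T − 60.17)
2794.3 T = 133452 − 48747 = 84704
T ≈ 30.31 °C — above 0 °C, consistent with complete melting.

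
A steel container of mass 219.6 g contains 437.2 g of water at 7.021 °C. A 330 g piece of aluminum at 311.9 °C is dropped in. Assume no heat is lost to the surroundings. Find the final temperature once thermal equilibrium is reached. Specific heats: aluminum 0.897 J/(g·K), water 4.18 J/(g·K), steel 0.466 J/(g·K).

T_f ≈ 47.6 °C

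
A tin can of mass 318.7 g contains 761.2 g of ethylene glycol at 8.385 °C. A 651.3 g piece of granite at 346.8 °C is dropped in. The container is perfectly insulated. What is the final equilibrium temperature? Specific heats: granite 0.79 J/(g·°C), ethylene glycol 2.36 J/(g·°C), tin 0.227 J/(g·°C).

T_f ≈ 81.4 °C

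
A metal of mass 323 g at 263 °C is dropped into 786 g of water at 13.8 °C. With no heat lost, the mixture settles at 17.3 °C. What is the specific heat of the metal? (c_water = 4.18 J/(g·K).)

Heat gained plus heat lost sum to zero:
323×c×(17.3 − 263) + 786×4.18×(17.3 − 13.8) = 0
-79361 c = -11499
c = -11499/-79361 ≈ 0.1449 J/(g·K)

c ≈ 0.145 J/(g·K)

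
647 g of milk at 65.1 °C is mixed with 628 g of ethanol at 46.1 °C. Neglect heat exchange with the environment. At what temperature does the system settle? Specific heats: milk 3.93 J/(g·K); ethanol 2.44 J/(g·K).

T_f ≈ 58.0 °C

Setting the total heat transfer to zero:
647*3.93*(T − 65.1) + 628*2.44*(T − 46.1) = 0
4075 T = 236170
T = 236170 / 4075 = 58 °C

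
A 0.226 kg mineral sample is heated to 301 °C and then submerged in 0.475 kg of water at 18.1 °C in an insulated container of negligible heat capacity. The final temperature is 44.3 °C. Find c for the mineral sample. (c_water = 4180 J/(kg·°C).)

c ≈ 897 J/(kg·°C)

Conservation of energy gives ΣQ = 0:
0.226×c×(44.3 − 301) + 0.475×4180×(44.3 − 18.1) = 0
-58.01 c = -52020
c = -52020/-58.01 ≈ 896.7 J/(kg·°C)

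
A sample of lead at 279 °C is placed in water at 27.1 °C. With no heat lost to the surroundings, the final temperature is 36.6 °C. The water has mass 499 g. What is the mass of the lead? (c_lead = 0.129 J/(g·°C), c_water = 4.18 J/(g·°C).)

Heat gained plus heat lost sum to zero:
m·0.129·(36.6 − 279) + 499·4.18·(36.6 − 27.1) = 0
-31.27 m = -19815
m = -19815/-31.27 ≈ 633.7 g

m ≈ 634 g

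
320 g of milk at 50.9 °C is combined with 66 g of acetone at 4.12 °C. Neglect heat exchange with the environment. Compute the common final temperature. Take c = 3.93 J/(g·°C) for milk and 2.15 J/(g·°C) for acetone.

T_f is the heat-capacity-weighted average of the initial temperatures:
T_f = (1257.6×50.9 + 141.9×4.12) / (1257.6 + 141.9)
    = 64596 / 1399.5 ≈ 46.16 °C

T_f ≈ 46.2 °C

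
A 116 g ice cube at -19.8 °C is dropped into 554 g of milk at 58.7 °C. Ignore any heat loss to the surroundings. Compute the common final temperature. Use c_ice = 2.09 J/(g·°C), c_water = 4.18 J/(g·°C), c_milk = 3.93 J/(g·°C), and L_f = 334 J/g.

Sum of m c ΔT and latent-heat terms is zero:
warm ice to 0 °C: 116×2.09×(0 − (-19.8)) = 4800.3; latent heat to melt: 116×334 = 38744; warm the meltwater: 484.88 T; milk cools: 554×3.93×(T − 58.7) = 2177.2(T − 58.7)
2662.1 T = 127803 − 43544 = 84259
T ≈ 31.65 °C. Since T > 0 °C, the all-ice-melts assumption holds.

T_f ≈ 31.7 °C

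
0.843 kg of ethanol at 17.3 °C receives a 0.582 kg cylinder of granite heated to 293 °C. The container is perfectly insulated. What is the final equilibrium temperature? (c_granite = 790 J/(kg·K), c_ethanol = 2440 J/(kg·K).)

Conservation of energy gives ΣQ = 0:
0.582·790·(T − 293) + 0.843·2440·(T − 17.3) = 0
459.78(T − 293) + 2056.9(T − 17.3) = 0
(459.78 + 2056.9) T = 459.78·293 + 2056.9·17.3
T = 170300/2516.7 ≈ 67.67 °C

T_f ≈ 67.7 °C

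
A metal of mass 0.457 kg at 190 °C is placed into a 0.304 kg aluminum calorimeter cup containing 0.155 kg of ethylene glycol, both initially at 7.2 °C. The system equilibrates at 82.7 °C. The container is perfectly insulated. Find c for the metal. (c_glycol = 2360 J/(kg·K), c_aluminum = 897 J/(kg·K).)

c ≈ 983 J/(kg·K)

Heat gained plus heat lost sum to zero:
0.457·c·(82.7 − 190) + 0.155·2360·(82.7 − 7.2) + 0.304·897·(82.7 − 7.2) = 0
-49.04 c = -48206
c = -48206/-49.04 ≈ 983.1 J/(kg·K)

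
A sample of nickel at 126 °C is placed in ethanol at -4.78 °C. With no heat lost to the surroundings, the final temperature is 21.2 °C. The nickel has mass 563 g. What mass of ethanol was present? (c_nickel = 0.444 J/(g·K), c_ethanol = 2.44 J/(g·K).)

Heat gained plus heat lost sum to zero:
563×0.444×(21.2 − 126) + m×2.44×(21.2 − (-4.78)) = 0
63.39 m = 26197
m = 26197/63.39 ≈ 413.3 g

m ≈ 413 g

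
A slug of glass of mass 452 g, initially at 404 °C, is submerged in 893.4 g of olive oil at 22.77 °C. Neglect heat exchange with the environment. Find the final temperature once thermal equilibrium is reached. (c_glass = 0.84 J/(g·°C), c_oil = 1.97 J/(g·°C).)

Heat gained plus heat lost sum to zero:
452·0.84·(T − 404) + 893.4·1.97·(T − 22.77) = 0
379.68(T − 404) + 1760(T − 22.77) = 0
2139.7 T = 193466
T = 193466 / 2139.7 = 90.4 °C

T_f ≈ 90.4 °C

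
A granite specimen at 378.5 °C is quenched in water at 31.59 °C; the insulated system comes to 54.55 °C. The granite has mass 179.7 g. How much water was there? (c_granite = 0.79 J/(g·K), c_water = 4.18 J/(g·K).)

|Q_granite| = |Q_water|:
179.7×0.79×(378.5 − 54.55) = m×4.18×(54.55 − 31.59)
95.97 m = 45989  ⇒  m ≈ 479.2 g

m ≈ 479 g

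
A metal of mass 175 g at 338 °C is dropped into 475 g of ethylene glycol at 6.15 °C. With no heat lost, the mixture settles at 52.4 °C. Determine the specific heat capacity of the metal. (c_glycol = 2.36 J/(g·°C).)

Conservation of energy gives ΣQ = 0:
175·c·(52.4 − 338) + 475·2.36·(52.4 − 6.15) = 0
-49980 c = -51846
c = -51846/-49980 ≈ 1.037 J/(g·°C)

c ≈ 1.04 J/(g·°C)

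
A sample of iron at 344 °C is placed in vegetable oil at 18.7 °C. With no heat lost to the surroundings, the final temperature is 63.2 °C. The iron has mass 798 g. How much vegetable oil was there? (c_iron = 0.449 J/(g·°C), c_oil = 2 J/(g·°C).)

m ≈ 1130 g

|Q_iron| = |Q_oil|:
798·0.449·(344 − 63.2) = m·2·(63.2 − 18.7)
89 m = 100611  ⇒  m ≈ 1130 g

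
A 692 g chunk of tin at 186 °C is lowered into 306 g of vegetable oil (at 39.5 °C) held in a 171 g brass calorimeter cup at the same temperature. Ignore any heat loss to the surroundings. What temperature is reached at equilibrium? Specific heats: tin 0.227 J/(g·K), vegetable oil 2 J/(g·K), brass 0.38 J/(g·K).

Setting the total heat transfer to zero:
692·0.227·(T − 186) + 306·2·(T − 39.5) + 171·0.38·(T − 39.5) = 0
157.08(T − 186) + 612(T − 39.5) + 64.98(T − 39.5) = 0
(157.08 + 612 + 64.98) T = 157.08·186 + 612·39.5 + 64.98·39.5
T = 55958/834.06 ≈ 67.09 °C

T_f ≈ 67.1 °C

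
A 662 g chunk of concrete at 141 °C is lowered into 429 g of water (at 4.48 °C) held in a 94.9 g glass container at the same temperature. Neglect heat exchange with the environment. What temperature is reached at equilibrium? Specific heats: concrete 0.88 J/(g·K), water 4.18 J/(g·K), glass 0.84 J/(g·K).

With ΣQ=0 the equilibrium temperature is the m·c-weighted mean:
T_f = (582.56×141 + 1793.2×4.48 + 79.72×4.48) / (582.56 + 1793.2 + 79.72)
    = 90532 / 2455.5 ≈ 36.87 °C

T_f ≈ 36.9 °C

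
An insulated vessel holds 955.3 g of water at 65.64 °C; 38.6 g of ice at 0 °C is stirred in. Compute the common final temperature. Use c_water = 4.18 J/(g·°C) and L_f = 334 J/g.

T_f ≈ 60.0 °C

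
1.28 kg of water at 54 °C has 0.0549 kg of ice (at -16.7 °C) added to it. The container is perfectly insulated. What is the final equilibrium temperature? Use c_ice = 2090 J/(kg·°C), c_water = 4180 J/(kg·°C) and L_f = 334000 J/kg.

T_f ≈ 48.1 °C

Sum of m c ΔT and latent-heat terms is zero:
warm ice to 0 °C: 0.0549·2090·(0 − (-16.7)) = 1916.2
  fusion: m_ice L_f = 0.0549·334000 = 18337
  meltwater 0→T: 0.0549·4180·T = 229.48 T
  water: 5350.4(T − 54)
5579.9 T = 288922 − 20253 = 268669
T ≈ 48.15 °C (positive, so assuming full melt was valid).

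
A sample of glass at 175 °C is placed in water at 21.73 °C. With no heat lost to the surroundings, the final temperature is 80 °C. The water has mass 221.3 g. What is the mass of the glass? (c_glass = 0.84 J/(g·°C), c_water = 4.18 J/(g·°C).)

m ≈ 675 g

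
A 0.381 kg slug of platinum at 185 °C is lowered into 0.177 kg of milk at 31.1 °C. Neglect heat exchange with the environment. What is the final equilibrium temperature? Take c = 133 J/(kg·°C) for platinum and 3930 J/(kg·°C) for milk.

With ΣQ=0 the equilibrium temperature is the m·c-weighted mean:
T_f = (50.67×185 + 695.61×31.1) / (50.67 + 695.61)
    = 31008 / 746.28 ≈ 41.55 °C

T_f ≈ 41.5 °C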